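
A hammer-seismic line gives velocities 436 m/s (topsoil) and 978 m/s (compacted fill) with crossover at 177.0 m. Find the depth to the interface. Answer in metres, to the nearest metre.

h = (x_cross/2)·√((V₂−V₁)/(V₂+V₁)).
(V₂−V₁)/(V₂+V₁) = (978−436)/(978+436) = 0.3833; √ = 0.6191.
h = (177.0/2)·0.6191 = 54.79 m.

55 m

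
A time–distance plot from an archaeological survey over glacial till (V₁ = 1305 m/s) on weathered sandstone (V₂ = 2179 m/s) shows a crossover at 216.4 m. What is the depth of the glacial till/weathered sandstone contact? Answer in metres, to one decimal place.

54.2 m

x_cross = 2h·√((V₂+V₁)/(V₂−V₁)) → h = x_cross / (2·√((V₂+V₁)/(V₂−V₁))).
√((V₂+V₁)/(V₂−V₁)) = √((2179+1305)/(2179−1305)) = 1.9966.
h = 216.4 / (2·1.9966) = 54.19 m.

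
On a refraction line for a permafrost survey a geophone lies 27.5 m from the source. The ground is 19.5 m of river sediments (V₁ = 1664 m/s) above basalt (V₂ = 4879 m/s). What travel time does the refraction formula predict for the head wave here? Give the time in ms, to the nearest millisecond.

θ_c = arcsin(V₁/V₂) = arcsin(1664/4879) = 19.94°, cos θ_c = 0.9400.
Intercept time tᵢ = 2h cos θ_c / V₁ = 2·19.5·0.9400/1664 = 0.02203 s.
t = x/V₂ + tᵢ = 27.5/4879 + 0.02203 = 0.02767 s.

28 ms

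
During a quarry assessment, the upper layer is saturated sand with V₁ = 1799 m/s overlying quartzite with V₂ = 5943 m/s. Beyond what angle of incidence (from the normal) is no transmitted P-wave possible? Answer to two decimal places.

17.62°

Critical incidence: sin θ_c = V₁/V₂ = 1799/5943 = 0.3027.
θ_c = arcsin 0.3027 = 17.62°.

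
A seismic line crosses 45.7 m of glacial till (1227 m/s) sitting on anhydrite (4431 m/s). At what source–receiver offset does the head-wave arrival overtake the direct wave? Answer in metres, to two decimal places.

x_cross = 2h·√((V₂+V₁)/(V₂−V₁)).
(V₂+V₁)/(V₂−V₁) = (4431+1227)/(4431−1227) = 1.7659; √ = 1.3289.
x_cross = 2·45.7·1.3289 = 121.46 m.

121.46 m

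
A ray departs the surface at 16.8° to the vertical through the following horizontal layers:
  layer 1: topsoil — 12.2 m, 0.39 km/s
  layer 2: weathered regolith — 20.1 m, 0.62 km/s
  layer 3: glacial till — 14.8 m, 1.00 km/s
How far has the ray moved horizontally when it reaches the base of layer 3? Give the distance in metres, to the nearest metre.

30 m

Ray parameter p = sin 16.8° / 0.39 km/s = 7.4111e-01 s/km.
Layer 1: θ = 16.80°; offset = 12.2·tan 16.80° = 3.683 m.
Layer 2: sin θ = p·0.62 = 0.4595 → θ = 27.35°; offset = 20.1·tan 27.35° = 10.398 m.
Layer 3: sin θ = p·1.00 = 0.7411 → θ = 47.83°; offset = 14.8·tan 47.83° = 16.337 m.
Summing the layer offsets gives 30.419 m.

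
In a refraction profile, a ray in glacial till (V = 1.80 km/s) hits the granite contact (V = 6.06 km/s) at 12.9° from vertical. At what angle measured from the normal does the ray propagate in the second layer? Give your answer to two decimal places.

48.73°

Snell's law: sin θ₂ = (V₂/V₁)·sin θ₁ = (6.06/1.80)·sin 12.9° = 0.7516.
θ₂ = sin⁻¹(0.7516) = 48.73° (from vertical).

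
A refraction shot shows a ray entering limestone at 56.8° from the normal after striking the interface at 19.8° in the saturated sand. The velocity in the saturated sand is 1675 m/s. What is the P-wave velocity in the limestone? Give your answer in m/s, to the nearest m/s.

Snell's law: sin 19.8°/V₁ = sin 56.8°/V₂.
V₂ = V₁·sin 56.8°/sin 19.8° = 1675 × 2.4702 = 4137.65 m/s.

4138 m/s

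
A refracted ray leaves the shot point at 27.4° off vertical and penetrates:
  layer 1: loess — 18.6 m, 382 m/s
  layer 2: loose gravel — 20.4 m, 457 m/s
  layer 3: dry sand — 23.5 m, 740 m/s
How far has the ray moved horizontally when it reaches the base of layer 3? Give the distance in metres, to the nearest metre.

Ray parameter p = sin 27.4° / 382 m/s = 1.2047e-03 s/m.
Layer 1: θ = 27.40°; offset = 18.6·tan 27.40° = 9.641 m.
Layer 2: sin θ = p·457 = 0.5506 → θ = 33.40°; offset = 20.4·tan 33.40° = 13.454 m.
Layer 3: sin θ = p·740 = 0.8915 → θ = 63.06°; offset = 23.5·tan 63.06° = 46.242 m.
Summing the layer offsets gives 69.337 m.

69 m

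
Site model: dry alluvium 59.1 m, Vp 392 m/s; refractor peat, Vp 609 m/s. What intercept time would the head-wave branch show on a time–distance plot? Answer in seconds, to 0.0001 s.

0.2308 s

tᵢ = 2h·√(V₂²−V₁²)/(V₁V₂).
√(V₂²−V₁²) = √(609²−392²) = 466.1 m/s.
tᵢ = 2·59.1·466.1/(392·609) = 0.23076 s.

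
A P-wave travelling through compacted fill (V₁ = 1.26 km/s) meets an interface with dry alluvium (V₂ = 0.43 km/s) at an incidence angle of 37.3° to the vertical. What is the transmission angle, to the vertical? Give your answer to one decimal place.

11.9°

Snell's law: sin θ₂ = (V₂/V₁)·sin θ₁ = (0.43/1.26)·sin 37.3° = 0.2068.
θ₂ = sin⁻¹(0.2068) = 11.94° (from vertical).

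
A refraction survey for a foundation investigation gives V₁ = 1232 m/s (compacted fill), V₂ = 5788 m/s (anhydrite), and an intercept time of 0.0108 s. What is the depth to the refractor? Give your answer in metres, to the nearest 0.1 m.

6.8 m

h = tᵢ·V₁·V₂ / (2·√(V₂²−V₁²)).
√(V₂²−V₁²) = √(5788² − 1232²) = 5655.4 m/s.
h = 0.0108 s × 1232 × 5788 / (2 × 5655.4) = 6.81 m.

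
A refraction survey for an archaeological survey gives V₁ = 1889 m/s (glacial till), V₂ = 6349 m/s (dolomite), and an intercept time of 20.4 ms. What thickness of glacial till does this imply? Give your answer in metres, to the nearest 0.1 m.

20.2 m

θ_c = arcsin(1889/6349) = 17.31°; cos θ_c = 0.9547.
tᵢ = 2h cos θ_c/V₁ ⇒ h = tᵢ·V₁/(2 cos θ_c) = 0.0204·1889/(2·0.9547) = 20.18 m.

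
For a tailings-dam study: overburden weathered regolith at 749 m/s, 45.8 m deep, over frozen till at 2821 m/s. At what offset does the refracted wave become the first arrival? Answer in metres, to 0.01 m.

θ_c = arcsin(749/2821) = 15.40°, so cos θ_c = 0.9641 and tᵢ = 2h cos θ_c/V₁ = 0.1179 s.
At crossover x/V₁ = x/V₂ + tᵢ ⇒ x = tᵢ/(1/V₁ − 1/V₂) = 0.11791/(1.3351e-03 − 3.5448e-04) = 120.24 m.

120.24 m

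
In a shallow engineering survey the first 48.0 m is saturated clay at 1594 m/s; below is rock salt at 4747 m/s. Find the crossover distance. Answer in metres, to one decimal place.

x_cross = 2h·√((V₂+V₁)/(V₂−V₁)).
(V₂+V₁)/(V₂−V₁) = (4747+1594)/(4747−1594) = 2.0111; √ = 1.4181.
x_cross = 2·48.0·1.4181 = 136.14 m.

136.1 m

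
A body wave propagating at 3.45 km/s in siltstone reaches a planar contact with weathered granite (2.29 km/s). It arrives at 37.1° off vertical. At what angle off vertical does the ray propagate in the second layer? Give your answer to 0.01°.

23.60°

sin θ₁/V₁ = sin θ₂/V₂ ⇒ sin θ₂ = 2.29·sin 37.1°/3.45 = 2.29·0.6032/3.45 = 0.4004.
θ₂ = arcsin 0.4004 = 23.60° from the normal.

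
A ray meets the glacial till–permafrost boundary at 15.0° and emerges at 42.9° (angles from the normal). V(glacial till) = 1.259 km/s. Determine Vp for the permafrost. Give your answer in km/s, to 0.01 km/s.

sin 15.0° = 0.2588; sin 42.9° = 0.6807.
V₂ = V₁·(sin θ₂/sin θ₁) = 1.259·(0.6807/0.2588) = 3.31 km/s.

3.31 km/s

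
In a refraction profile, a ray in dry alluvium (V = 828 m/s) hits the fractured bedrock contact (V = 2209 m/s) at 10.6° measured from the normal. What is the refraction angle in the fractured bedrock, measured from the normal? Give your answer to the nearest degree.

Snell's law: sin θ₂ = (V₂/V₁)·sin θ₁ = (2209/828)·sin 10.6° = 0.4908.
θ₂ = sin⁻¹(0.4908) = 29.39° (from vertical).

29°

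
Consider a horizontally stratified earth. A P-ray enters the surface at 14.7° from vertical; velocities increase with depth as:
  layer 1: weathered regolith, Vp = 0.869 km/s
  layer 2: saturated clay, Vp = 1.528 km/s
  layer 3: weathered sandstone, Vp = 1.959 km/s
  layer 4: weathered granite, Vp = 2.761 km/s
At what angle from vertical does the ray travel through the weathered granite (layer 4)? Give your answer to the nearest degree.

54°

Ray parameter p = sin 14.7° / 0.869 = 2.9201e-01 s/km.
sin θ_4 = p·V_4 = 2.9201e-01 × 2.761 = 0.8062.
θ_4 = arcsin 0.8062 = 53.73°.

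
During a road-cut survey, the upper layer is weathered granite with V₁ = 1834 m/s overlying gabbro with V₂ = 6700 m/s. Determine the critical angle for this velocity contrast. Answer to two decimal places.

At critical incidence the refracted ray runs along the interface (θ₂ = 90°), so sin θ_c = V₁/V₂.
θ_c = arcsin(1834/6700) = arcsin 0.2737 = 15.89°.

15.89°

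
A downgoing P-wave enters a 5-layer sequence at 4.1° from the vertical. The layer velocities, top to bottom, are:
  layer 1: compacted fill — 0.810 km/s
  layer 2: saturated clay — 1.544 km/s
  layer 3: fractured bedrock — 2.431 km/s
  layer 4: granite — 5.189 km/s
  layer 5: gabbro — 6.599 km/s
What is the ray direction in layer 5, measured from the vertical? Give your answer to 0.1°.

Ray parameter p = sin 4.1° / 0.810 = 8.8268e-02 s/km.
sin θ_5 = p·V_5 = 8.8268e-02 × 6.599 = 0.5825.
θ_5 = 35.63° from the vertical.

35.6°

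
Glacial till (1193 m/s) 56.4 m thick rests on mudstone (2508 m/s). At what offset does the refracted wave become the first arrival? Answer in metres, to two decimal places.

x_cross = 2h·√((V₂+V₁)/(V₂−V₁)).
(V₂+V₁)/(V₂−V₁) = (2508+1193)/(2508−1193) = 2.8144; √ = 1.6776.
x_cross = 2·56.4·1.6776 = 189.24 m.

189.24 m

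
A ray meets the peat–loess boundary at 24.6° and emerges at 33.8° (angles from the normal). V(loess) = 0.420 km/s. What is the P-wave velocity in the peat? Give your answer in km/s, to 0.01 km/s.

sin 24.6° = 0.4163; sin 33.8° = 0.5563.
V₁ = V₂·(sin θ₁/sin θ₂) = 0.420·(0.4163/0.5563) = 0.31 km/s.

0.31 km/s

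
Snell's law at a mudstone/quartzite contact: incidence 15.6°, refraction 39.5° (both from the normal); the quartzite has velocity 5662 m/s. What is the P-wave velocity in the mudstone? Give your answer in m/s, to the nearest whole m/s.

sin 15.6° = 0.2689; sin 39.5° = 0.6361.
V₁ = V₂·(sin θ₁/sin θ₂) = 5662·(0.2689/0.6361) = 2393.77 m/s.

2394 m/s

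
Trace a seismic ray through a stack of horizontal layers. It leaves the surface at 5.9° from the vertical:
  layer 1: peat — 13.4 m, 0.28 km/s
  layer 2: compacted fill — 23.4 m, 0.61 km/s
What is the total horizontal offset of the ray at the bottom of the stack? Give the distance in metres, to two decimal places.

6.76 m

Ray parameter p = sin 5.9° / 0.28 km/s = 3.6712e-01 s/km.
Layer 1: θ = 5.90°; offset = 13.4·tan 5.90° = 1.3848 m.
Layer 2: sin θ = p·0.61 = 0.2239 → θ = 12.94°; offset = 23.4·tan 12.94° = 5.3768 m.
Summing the layer offsets gives 6.7615 m.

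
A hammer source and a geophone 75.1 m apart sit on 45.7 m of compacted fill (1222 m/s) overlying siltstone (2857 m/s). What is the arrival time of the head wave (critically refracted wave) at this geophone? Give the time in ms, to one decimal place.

93.9 ms

t = x/V₂ + 2h·√(V₂²−V₁²)/(V₁V₂).
√(V₂²−V₁²) = √(2857²−1222²) = 2582.5 m/s; delay term = 2·45.7·2582.5/(1222·2857) = 0.06761 s.
t = 75.1/2857 + 0.06761 = 0.09389 s.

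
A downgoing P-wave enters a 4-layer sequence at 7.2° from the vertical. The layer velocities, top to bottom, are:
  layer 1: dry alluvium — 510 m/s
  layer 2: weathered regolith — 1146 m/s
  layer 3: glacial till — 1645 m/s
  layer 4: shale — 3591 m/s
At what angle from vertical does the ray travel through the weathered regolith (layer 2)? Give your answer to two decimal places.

16.36°

Snell's law across each interface conserves sin θ / V, so sin θ_2 = V_2·sin θ₁/V₁.
sin θ_2 = 1146 × sin 7.2° / 510 = 0.2816.
θ_2 = 16.36° from the vertical.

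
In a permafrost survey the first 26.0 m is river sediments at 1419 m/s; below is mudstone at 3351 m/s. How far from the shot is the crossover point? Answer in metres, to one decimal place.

81.7 m

x_cross = 2h·√((V₂+V₁)/(V₂−V₁)).
(V₂+V₁)/(V₂−V₁) = (3351+1419)/(3351−1419) = 2.4689; √ = 1.5713.
x_cross = 2·26.0·1.5713 = 81.71 m.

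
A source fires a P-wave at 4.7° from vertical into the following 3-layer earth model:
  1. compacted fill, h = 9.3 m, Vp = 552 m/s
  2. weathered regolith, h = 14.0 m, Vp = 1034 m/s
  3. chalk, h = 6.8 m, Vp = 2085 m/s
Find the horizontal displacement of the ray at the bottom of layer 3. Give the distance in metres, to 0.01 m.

5.15 m

Ray parameter p = sin 4.7° / 552 m/s = 1.4844e-04 s/m.
Layer 1: θ = 4.70°; offset = 9.3·tan 4.70° = 0.7646 m.
Layer 2: sin θ = p·1034 = 0.1535 → θ = 8.83°; offset = 14.0·tan 8.83° = 2.1746 m.
Layer 3: sin θ = p·2085 = 0.3095 → θ = 18.03°; offset = 6.8·tan 18.03° = 2.2132 m.
Σ offsets = 5.1524 m.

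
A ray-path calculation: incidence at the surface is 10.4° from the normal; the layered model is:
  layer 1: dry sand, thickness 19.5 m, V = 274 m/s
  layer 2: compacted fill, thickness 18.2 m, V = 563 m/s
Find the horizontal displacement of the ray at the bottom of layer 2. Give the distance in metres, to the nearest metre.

Ray parameter p = sin 10.4° / 274 m/s = 6.5883e-04 s/m.
Layer 1: θ = 10.40°; offset = 19.5·tan 10.40° = 3.579 m.
Layer 2: sin θ = p·563 = 0.3709 → θ = 21.77°; offset = 18.2·tan 21.77° = 7.269 m.
Total horizontal offset = 10.848 m.

11 m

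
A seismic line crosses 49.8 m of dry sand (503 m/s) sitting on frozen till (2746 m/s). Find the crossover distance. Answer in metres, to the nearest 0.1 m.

119.9 m

x_cross = 2h·√((V₂+V₁)/(V₂−V₁)).
(V₂+V₁)/(V₂−V₁) = (2746+503)/(2746−503) = 1.4485; √ = 1.2035.
x_cross = 2·49.8·1.2035 = 119.87 m.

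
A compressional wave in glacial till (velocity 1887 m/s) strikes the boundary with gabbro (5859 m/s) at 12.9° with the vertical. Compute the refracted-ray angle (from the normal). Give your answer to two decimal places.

43.88°

Snell's law: sin θ₂ = (V₂/V₁)·sin θ₁ = (5859/1887)·sin 12.9° = 0.6932.
θ₂ = arcsin 0.6932 = 43.88° from the normal.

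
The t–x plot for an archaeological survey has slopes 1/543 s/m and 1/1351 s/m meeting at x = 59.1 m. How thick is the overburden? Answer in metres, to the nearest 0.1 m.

19.3 m

x_cross = 2h·√((V₂+V₁)/(V₂−V₁)) → h = x_cross / (2·√((V₂+V₁)/(V₂−V₁))).
√((V₂+V₁)/(V₂−V₁)) = √((1351+543)/(1351−543)) = 1.5310.
h = 59.1 / (2·1.5310) = 19.30 m.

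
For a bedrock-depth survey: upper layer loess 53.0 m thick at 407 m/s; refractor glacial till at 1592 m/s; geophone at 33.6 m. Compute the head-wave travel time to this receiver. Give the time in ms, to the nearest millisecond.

θ_c = arcsin(V₁/V₂) = arcsin(407/1592) = 14.81°, cos θ_c = 0.9668.
Intercept time tᵢ = 2h cos θ_c / V₁ = 2·53.0·0.9668/407 = 0.25179 s.
t = x/V₂ + tᵢ = 33.6/1592 + 0.25179 = 0.27289 s.

273 ms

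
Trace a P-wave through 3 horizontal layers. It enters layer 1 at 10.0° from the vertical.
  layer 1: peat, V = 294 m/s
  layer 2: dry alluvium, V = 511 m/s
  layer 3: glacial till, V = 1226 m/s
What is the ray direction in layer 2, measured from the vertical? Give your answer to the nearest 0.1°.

17.6°

Ray parameter p = sin 10.0° / 294 = 5.9064e-04 s/m.
sin θ_2 = p·V_2 = 5.9064e-04 × 511 = 0.3018.
θ_2 = 17.57° from the vertical.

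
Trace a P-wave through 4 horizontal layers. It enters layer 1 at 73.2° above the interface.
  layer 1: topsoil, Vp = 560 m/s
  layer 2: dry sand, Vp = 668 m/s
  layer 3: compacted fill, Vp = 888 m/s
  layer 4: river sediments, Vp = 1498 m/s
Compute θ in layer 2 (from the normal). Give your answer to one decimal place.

20.2°

From the normal: θ₁ = 90° − 73.2° = 16.8°.
Snell's law across each interface conserves sin θ / V, so sin θ_2 = V_2·sin θ₁/V₁.
sin θ_2 = 668 × sin 16.8° / 560 = 0.3448.
θ_2 = 20.17° from the vertical.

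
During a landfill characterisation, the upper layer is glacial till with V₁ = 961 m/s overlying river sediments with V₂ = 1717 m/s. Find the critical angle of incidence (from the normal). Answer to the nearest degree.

34°

Critical incidence: sin θ_c = V₁/V₂ = 961/1717 = 0.5597.
θ_c = arcsin 0.5597 = 34.03°.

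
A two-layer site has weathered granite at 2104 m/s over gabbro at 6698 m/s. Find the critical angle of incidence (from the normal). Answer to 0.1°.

At critical incidence the refracted ray runs along the interface (θ₂ = 90°), so sin θ_c = V₁/V₂.
θ_c = arcsin(2104/6698) = arcsin 0.3141 = 18.31°.

18.3°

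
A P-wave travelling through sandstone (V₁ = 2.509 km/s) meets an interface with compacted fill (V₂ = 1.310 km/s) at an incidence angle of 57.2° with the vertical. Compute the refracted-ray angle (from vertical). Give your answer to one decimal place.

26.0°

sin θ₁/V₁ = sin θ₂/V₂ ⇒ sin θ₂ = 1.310·sin 57.2°/2.509 = 1.310·0.8406/2.509 = 0.4389.
θ₂ = sin⁻¹(0.4389) = 26.03° (from vertical).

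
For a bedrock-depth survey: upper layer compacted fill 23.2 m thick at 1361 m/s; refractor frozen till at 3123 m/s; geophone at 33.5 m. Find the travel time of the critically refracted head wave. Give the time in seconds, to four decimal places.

0.0414 s

t = x/V₂ + 2h·√(V₂²−V₁²)/(V₁V₂).
√(V₂²−V₁²) = √(3123²−1361²) = 2810.8 m/s; delay term = 2·23.2·2810.8/(1361·3123) = 0.03068 s.
t = 33.5/3123 + 0.03068 = 0.04141 s.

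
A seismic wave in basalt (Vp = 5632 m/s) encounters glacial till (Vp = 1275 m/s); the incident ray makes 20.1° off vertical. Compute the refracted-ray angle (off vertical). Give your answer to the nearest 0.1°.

4.5°

sin θ₁/V₁ = sin θ₂/V₂ ⇒ sin θ₂ = 1275·sin 20.1°/5632 = 1275·0.3437/5632 = 0.0778.
θ₂ = arcsin 0.0778 = 4.46° from the normal.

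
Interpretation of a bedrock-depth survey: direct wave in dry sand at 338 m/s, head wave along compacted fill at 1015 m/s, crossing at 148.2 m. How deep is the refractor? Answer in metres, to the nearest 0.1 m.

52.4 m

h = (x_cross/2)·√((V₂−V₁)/(V₂+V₁)).
(V₂−V₁)/(V₂+V₁) = (1015−338)/(1015+338) = 0.5004; √ = 0.7074.
h = (148.2/2)·0.7074 = 52.42 m.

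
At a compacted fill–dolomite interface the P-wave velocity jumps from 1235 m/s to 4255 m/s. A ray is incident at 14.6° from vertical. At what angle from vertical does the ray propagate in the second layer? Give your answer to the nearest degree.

sin θ₁/V₁ = sin θ₂/V₂ ⇒ sin θ₂ = 4255·sin 14.6°/1235 = 4255·0.2521/1235 = 0.8685.
θ₂ = arcsin 0.8685 = 60.28° from the normal.

60°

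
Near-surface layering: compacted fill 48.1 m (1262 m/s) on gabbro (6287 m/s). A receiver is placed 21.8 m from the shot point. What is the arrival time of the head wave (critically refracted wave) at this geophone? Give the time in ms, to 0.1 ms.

t = x/V₂ + 2h·√(V₂²−V₁²)/(V₁V₂).
√(V₂²−V₁²) = √(6287²−1262²) = 6159.0 m/s; delay term = 2·48.1·6159.0/(1262·6287) = 0.07468 s.
t = 21.8/6287 + 0.07468 = 0.07814 s.

78.1 ms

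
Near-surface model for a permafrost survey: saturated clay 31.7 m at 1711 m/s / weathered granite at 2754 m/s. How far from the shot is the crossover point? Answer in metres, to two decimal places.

131.18 m

x_cross = 2h·√((V₂+V₁)/(V₂−V₁)).
(V₂+V₁)/(V₂−V₁) = (2754+1711)/(2754−1711) = 4.2809; √ = 2.0690.
x_cross = 2·31.7·2.0690 = 131.18 m.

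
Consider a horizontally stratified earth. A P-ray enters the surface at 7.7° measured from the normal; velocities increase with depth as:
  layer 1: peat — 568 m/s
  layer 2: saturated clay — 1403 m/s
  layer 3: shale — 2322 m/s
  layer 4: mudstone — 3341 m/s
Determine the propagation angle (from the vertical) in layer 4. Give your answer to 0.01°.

52.01°

Ray parameter p = sin 7.7° / 568 = 2.3589e-04 s/m.
sin θ_4 = p·V_4 = 2.3589e-04 × 3341 = 0.7881.
θ_4 = 52.01° from the vertical.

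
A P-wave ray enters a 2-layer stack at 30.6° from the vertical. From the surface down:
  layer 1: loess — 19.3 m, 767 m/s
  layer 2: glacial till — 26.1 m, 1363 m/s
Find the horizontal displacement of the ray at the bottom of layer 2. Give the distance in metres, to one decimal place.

66.8 m

Apply Snell's law at each interface; in layer i the horizontal offset is hᵢ·tan θᵢ.
Layer 1: θ = 30.60°; offset = 19.3·tan 30.60° = 11.414 m.
Layer 2: sin θ = 1363·sin 30.6°/767 = 0.9046, θ = 64.77°; offset = 26.1·tan 64.77° = 55.387 m.
Summing the layer offsets gives 66.801 m.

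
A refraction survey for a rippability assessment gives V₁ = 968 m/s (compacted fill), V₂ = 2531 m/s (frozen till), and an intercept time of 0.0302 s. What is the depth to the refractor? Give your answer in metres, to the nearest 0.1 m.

h = tᵢ·V₁·V₂ / (2·√(V₂²−V₁²)).
√(V₂²−V₁²) = √(2531² − 968²) = 2338.6 m/s.
h = 0.0302 s × 968 × 2531 / (2 × 2338.6) = 15.82 m.

15.8 m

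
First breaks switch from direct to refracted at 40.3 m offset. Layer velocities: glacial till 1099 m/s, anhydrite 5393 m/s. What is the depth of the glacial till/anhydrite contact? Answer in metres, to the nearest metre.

16 m

x_cross = 2h·√((V₂+V₁)/(V₂−V₁)) → h = x_cross / (2·√((V₂+V₁)/(V₂−V₁))).
√((V₂+V₁)/(V₂−V₁)) = √((5393+1099)/(5393−1099)) = 1.2296.
h = 40.3 / (2·1.2296) = 16.39 m.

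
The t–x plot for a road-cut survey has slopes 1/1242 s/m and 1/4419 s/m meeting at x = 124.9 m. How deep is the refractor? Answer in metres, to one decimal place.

46.8 m

h = (x_cross/2)·√((V₂−V₁)/(V₂+V₁)).
(V₂−V₁)/(V₂+V₁) = (4419−1242)/(4419+1242) = 0.5612; √ = 0.7491.
h = (124.9/2)·0.7491 = 46.78 m.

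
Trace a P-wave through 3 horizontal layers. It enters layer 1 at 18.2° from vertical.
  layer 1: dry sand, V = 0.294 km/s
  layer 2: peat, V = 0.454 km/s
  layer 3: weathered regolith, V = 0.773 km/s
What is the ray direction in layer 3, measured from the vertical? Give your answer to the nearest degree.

55°

Snell's law across each interface conserves sin θ / V, so sin θ_3 = V_3·sin θ₁/V₁.
sin θ_3 = 0.773 × sin 18.2° / 0.294 = 0.8212.
θ_3 = 55.21° from the vertical.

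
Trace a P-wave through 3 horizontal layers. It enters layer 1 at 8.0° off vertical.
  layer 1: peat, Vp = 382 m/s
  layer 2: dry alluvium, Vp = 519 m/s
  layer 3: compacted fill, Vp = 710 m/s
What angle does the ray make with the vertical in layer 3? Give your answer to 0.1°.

15.0°

Snell's law across each interface conserves sin θ / V, so sin θ_3 = V_3·sin θ₁/V₁.
sin θ_3 = 710 × sin 8.0° / 382 = 0.2587.
θ_3 = arcsin 0.2587 = 14.99°.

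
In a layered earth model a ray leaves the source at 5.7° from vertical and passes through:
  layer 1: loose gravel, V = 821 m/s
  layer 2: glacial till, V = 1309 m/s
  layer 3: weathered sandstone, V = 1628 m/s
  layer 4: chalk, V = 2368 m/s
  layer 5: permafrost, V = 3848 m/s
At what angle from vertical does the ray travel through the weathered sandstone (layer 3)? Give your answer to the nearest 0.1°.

11.4°

Snell's law across each interface conserves sin θ / V, so sin θ_3 = V_3·sin θ₁/V₁.
sin θ_3 = 1628 × sin 5.7° / 821 = 0.1969.
θ_3 = 11.36° from the vertical.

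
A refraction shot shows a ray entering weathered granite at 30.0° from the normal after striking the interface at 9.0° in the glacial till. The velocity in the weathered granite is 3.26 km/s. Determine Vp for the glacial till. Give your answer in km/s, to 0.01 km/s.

1.02 km/s

Snell's law: sin 9.0°/V₁ = sin 30.0°/V₂.
V₁ = V₂·sin 9.0°/sin 30.0° = 3.26 × 0.3129 = 1.02 km/s.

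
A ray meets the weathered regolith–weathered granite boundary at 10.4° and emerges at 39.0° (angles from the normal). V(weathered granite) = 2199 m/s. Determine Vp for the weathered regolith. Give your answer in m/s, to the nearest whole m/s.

631 m/s

Snell's law: sin 10.4°/V₁ = sin 39.0°/V₂.
V₁ = V₂·sin 10.4°/sin 39.0° = 2199 × 0.2868 = 630.78 m/s.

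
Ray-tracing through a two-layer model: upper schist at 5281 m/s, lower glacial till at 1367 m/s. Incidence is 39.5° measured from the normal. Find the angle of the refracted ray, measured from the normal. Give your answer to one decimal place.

sin θ₁/V₁ = sin θ₂/V₂ ⇒ sin θ₂ = 1367·sin 39.5°/5281 = 1367·0.6361/5281 = 0.1647.
θ₂ = sin⁻¹(0.1647) = 9.48° (from vertical).

9.5°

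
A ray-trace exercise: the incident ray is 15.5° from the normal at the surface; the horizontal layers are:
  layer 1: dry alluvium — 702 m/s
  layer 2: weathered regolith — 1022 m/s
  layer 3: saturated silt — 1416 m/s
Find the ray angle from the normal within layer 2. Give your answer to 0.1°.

22.9°

Ray parameter p = sin 15.5° / 702 = 3.8068e-04 s/m.
sin θ_2 = p·V_2 = 3.8068e-04 × 1022 = 0.3891.
θ_2 = arcsin 0.3891 = 22.90°.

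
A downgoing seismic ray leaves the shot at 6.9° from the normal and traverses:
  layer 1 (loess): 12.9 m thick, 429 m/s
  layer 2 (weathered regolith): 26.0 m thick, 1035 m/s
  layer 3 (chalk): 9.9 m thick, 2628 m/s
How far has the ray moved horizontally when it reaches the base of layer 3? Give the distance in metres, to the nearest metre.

p = sin θ₁/V₁ = sin 6.9°/429 = 2.8004e-04 s/m is conserved through the stack.
Layer 1: θ = 6.90°; offset = 12.9·tan 6.90° = 1.561 m.
Layer 2: sin θ = p·1035 = 0.2898 → θ = 16.85°; offset = 26.0·tan 16.85° = 7.874 m.
Layer 3: sin θ = p·2628 = 0.7359 → θ = 47.39°; offset = 9.9·tan 47.39° = 10.761 m.
Total horizontal offset = 20.196 m.

20 m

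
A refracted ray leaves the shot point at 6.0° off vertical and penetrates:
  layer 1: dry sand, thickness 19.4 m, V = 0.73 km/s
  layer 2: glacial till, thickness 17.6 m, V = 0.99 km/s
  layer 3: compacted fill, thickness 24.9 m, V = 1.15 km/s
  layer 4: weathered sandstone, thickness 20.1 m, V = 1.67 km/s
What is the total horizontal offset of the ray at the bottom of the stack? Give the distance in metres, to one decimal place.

Apply Snell's law at each interface; in layer i the horizontal offset is hᵢ·tan θᵢ.
Layer 1: θ = 6.00°; offset = 19.4·tan 6.00° = 2.039 m.
Layer 2: sin θ = 0.99·sin 6.0°/0.73 = 0.1418, θ = 8.15°; offset = 17.6·tan 8.15° = 2.520 m.
Layer 3: sin θ = 1.15·sin 6.0°/0.73 = 0.1647, θ = 9.48°; offset = 24.9·tan 9.48° = 4.157 m.
Layer 4: sin θ = 1.67·sin 6.0°/0.73 = 0.2391, θ = 13.84°; offset = 20.1·tan 13.84° = 4.950 m.
Total horizontal offset = 13.666 m.

13.7 m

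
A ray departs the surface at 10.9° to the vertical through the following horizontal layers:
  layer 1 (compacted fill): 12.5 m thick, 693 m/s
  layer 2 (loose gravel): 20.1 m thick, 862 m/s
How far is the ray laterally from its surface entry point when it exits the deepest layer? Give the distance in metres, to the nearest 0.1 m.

Apply Snell's law at each interface; in layer i the horizontal offset is hᵢ·tan θᵢ.
Layer 1: θ = 10.90°; offset = 12.5·tan 10.90° = 2.407 m.
Layer 2: sin θ = 862·sin 10.9°/693 = 0.2352, θ = 13.60°; offset = 20.1·tan 13.60° = 4.864 m.
Total horizontal offset = 7.271 m.

7.3 m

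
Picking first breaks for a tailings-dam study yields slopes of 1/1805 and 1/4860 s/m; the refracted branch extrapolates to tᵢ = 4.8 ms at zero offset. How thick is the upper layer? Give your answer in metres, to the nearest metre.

5 m

θ_c = arcsin(1805/4860) = 21.80°; cos θ_c = 0.9285.
tᵢ = 2h cos θ_c/V₁ ⇒ h = tᵢ·V₁/(2 cos θ_c) = 0.0048·1805/(2·0.9285) = 4.67 m.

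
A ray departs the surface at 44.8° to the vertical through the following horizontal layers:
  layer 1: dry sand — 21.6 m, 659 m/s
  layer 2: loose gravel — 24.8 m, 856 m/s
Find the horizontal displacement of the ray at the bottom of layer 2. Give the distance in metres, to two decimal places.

Ray parameter p = sin 44.8° / 659 m/s = 1.0692e-03 s/m.
Layer 1: θ = 44.80°; offset = 21.6·tan 44.80° = 21.4497 m.
Layer 2: sin θ = p·856 = 0.9153 → θ = 66.24°; offset = 24.8·tan 66.24° = 56.3488 m.
Summing the layer offsets gives 77.7985 m.

77.80 m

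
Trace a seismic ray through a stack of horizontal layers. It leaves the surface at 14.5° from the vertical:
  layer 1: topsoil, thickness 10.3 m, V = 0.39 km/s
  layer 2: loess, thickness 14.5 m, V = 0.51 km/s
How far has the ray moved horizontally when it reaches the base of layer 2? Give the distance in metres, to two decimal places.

7.69 m

Apply Snell's law at each interface; in layer i the horizontal offset is hᵢ·tan θᵢ.
Layer 1: θ = 14.50°; offset = 10.3·tan 14.50° = 2.6638 m.
Layer 2: sin θ = 0.51·sin 14.5°/0.39 = 0.3274, θ = 19.11°; offset = 14.5·tan 19.11° = 5.0245 m.
Total horizontal offset = 7.6883 m.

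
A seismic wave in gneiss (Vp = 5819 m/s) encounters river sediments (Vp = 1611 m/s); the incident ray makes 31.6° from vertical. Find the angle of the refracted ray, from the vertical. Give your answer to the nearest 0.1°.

8.3°

sin θ₁/V₁ = sin θ₂/V₂ ⇒ sin θ₂ = 1611·sin 31.6°/5819 = 1611·0.5240/5819 = 0.1451.
θ₂ = sin⁻¹(0.1451) = 8.34° (from vertical).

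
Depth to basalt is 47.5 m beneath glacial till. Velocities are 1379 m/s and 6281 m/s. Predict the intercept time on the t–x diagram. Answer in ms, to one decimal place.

tᵢ = 2h·√(V₂²−V₁²)/(V₁V₂).
√(V₂²−V₁²) = √(6281²−1379²) = 6127.7 m/s.
tᵢ = 2·47.5·6127.7/(1379·6281) = 0.06721 s.

67.2 ms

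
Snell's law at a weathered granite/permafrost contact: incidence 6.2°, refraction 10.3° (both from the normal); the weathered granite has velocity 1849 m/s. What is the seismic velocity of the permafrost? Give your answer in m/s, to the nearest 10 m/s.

3060 m/s

sin 6.2° = 0.1080; sin 10.3° = 0.1788.
V₂ = V₁·(sin θ₂/sin θ₁) = 1849·(0.1788/0.1080) = 3061.18 m/s.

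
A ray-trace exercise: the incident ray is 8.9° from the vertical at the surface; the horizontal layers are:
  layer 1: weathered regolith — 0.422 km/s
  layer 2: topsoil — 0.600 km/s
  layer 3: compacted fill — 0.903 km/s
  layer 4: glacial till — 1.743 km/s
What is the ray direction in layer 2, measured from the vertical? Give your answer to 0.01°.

Ray parameter p = sin 8.9° / 0.422 = 3.6661e-01 s/km.
sin θ_2 = p·V_2 = 3.6661e-01 × 0.600 = 0.2200.
θ_2 = arcsin 0.2200 = 12.71°.

12.71°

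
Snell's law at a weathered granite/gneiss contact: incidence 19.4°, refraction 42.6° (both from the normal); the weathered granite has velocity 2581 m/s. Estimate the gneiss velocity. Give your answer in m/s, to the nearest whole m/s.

5260 m/s

sin 19.4° = 0.3322; sin 42.6° = 0.6769.
V₂ = V₁·(sin θ₂/sin θ₁) = 2581·(0.6769/0.3322) = 5259.55 m/s.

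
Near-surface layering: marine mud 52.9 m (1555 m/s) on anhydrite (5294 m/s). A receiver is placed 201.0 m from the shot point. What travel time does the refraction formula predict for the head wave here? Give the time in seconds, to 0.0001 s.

0.1030 s

t = x/V₂ + 2h·√(V₂²−V₁²)/(V₁V₂).
√(V₂²−V₁²) = √(5294²−1555²) = 5060.5 m/s; delay term = 2·52.9·5060.5/(1555·5294) = 0.06504 s.
t = 201.0/5294 + 0.06504 = 0.10300 s.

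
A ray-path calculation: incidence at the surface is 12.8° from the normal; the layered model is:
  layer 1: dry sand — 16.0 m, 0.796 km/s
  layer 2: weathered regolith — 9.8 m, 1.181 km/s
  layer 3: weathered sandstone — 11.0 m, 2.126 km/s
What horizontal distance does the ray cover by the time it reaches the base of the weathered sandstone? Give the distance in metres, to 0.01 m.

15.12 m

Apply Snell's law at each interface; in layer i the horizontal offset is hᵢ·tan θᵢ.
Layer 1: θ = 12.80°; offset = 16.0·tan 12.80° = 3.6351 m.
Layer 2: sin θ = 1.181·sin 12.8°/0.796 = 0.3287, θ = 19.19°; offset = 9.8·tan 19.19° = 3.4108 m.
Layer 3: sin θ = 2.126·sin 12.8°/0.796 = 0.5917, θ = 36.28°; offset = 11.0·tan 36.28° = 8.0742 m.
Total horizontal offset = 15.1202 m.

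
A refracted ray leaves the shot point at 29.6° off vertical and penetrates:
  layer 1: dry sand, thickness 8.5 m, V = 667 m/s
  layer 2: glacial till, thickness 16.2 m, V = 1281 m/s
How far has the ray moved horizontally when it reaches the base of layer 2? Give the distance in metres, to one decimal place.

53.4 m

Apply Snell's law at each interface; in layer i the horizontal offset is hᵢ·tan θᵢ.
Layer 1: θ = 29.60°; offset = 8.5·tan 29.60° = 4.829 m.
Layer 2: sin θ = 1281·sin 29.6°/667 = 0.9486, θ = 71.56°; offset = 16.2·tan 71.56° = 48.575 m.
Σ offsets = 53.404 m.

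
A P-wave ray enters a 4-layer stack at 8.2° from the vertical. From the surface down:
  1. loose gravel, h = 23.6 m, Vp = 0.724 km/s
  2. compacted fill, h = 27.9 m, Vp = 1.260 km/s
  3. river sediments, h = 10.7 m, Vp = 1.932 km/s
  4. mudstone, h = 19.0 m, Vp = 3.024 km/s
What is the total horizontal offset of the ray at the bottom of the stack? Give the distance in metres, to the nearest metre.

p = sin θ₁/V₁ = sin 8.2°/0.724 = 1.9700e-01 s/km is conserved through the stack.
Layer 1: θ = 8.20°; offset = 23.6·tan 8.20° = 3.401 m.
Layer 2: sin θ = p·1.260 = 0.2482 → θ = 14.37°; offset = 27.9·tan 14.37° = 7.149 m.
Layer 3: sin θ = p·1.932 = 0.3806 → θ = 22.37°; offset = 10.7·tan 22.37° = 4.404 m.
Layer 4: sin θ = p·3.024 = 0.5957 → θ = 36.56°; offset = 19.0·tan 36.56° = 14.093 m.
Summing the layer offsets gives 29.046 m.

29 m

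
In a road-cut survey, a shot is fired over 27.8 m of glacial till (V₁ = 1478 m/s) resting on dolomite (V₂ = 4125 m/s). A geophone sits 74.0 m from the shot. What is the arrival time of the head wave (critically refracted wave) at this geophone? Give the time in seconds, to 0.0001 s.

0.0531 s

θ_c = arcsin(V₁/V₂) = arcsin(1478/4125) = 21.00°, cos θ_c = 0.9336.
Intercept time tᵢ = 2h cos θ_c / V₁ = 2·27.8·0.9336/1478 = 0.03512 s.
t = x/V₂ + tᵢ = 74.0/4125 + 0.03512 = 0.05306 s.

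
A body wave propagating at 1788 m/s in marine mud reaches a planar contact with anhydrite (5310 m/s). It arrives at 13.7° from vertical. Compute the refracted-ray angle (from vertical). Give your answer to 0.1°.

Snell's law: sin θ₂ = (V₂/V₁)·sin θ₁ = (5310/1788)·sin 13.7° = 0.7034.
θ₂ = arcsin 0.7034 = 44.70° from the normal.

44.7°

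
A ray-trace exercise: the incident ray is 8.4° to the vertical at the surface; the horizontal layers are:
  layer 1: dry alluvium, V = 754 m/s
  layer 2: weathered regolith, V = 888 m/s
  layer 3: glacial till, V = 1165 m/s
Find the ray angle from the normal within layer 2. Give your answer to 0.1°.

Snell's law across each interface conserves sin θ / V, so sin θ_2 = V_2·sin θ₁/V₁.
sin θ_2 = 888 × sin 8.4° / 754 = 0.1720.
θ_2 = arcsin 0.1720 = 9.91°.

9.9°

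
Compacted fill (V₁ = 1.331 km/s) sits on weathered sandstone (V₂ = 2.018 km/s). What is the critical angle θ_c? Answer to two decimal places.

At critical incidence the refracted ray runs along the interface (θ₂ = 90°), so sin θ_c = V₁/V₂.
θ_c = arcsin(1.331/2.018) = arcsin 0.6596 = 41.27°.

41.27°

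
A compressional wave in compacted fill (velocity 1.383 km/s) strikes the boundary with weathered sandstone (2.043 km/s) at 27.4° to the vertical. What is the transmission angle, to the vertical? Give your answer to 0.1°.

42.8°

sin θ₁/V₁ = sin θ₂/V₂ ⇒ sin θ₂ = 2.043·sin 27.4°/1.383 = 2.043·0.4602/1.383 = 0.6798.
θ₂ = sin⁻¹(0.6798) = 42.83° (from vertical).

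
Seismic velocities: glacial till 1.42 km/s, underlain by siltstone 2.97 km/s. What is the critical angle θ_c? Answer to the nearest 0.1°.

28.6°

At critical incidence the refracted ray runs along the interface (θ₂ = 90°), so sin θ_c = V₁/V₂.
θ_c = arcsin(1.42/2.97) = arcsin 0.4781 = 28.56°.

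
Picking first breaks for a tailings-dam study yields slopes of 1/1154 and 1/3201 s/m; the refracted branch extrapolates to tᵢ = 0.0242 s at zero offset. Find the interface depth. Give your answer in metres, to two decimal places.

14.97 m

θ_c = arcsin(1154/3201) = 21.13°; cos θ_c = 0.9328.
tᵢ = 2h cos θ_c/V₁ ⇒ h = tᵢ·V₁/(2 cos θ_c) = 0.0242·1154/(2·0.9328) = 14.97 m.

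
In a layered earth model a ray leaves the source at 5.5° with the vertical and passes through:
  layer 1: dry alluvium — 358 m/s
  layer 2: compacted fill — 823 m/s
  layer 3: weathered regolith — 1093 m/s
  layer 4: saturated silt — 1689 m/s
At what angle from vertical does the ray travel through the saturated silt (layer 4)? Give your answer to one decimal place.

Ray parameter p = sin 5.5° / 358 = 2.6773e-04 s/m.
sin θ_4 = p·V_4 = 2.6773e-04 × 1689 = 0.4522.
θ_4 = arcsin 0.4522 = 26.88°.

26.9°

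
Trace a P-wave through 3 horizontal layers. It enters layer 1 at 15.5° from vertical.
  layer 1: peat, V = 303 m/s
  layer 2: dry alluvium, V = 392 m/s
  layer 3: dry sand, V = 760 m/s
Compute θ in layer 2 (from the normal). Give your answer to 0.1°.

20.2°

Ray parameter p = sin 15.5° / 303 = 8.8197e-04 s/m.
sin θ_2 = p·V_2 = 8.8197e-04 × 392 = 0.3457.
θ_2 = 20.23° from the vertical.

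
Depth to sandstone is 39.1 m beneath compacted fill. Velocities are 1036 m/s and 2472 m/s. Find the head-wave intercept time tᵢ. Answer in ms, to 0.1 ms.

tᵢ = 2h·√(V₂²−V₁²)/(V₁V₂).
√(V₂²−V₁²) = √(2472²−1036²) = 2244.4 m/s.
tᵢ = 2·39.1·2244.4/(1036·2472) = 0.06853 s.

68.5 ms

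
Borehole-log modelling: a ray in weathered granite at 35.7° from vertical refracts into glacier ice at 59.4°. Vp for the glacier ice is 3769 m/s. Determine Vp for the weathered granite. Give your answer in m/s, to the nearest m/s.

sin 35.7° = 0.5835; sin 59.4° = 0.8607.
V₁ = V₂·(sin θ₁/sin θ₂) = 3769·(0.5835/0.8607) = 2555.20 m/s.

2555 m/s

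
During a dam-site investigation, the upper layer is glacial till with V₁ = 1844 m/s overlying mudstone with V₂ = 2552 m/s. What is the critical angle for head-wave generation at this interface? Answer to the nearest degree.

46°

At critical incidence the refracted ray runs along the interface (θ₂ = 90°), so sin θ_c = V₁/V₂.
θ_c = arcsin(1844/2552) = arcsin 0.7226 = 46.27°.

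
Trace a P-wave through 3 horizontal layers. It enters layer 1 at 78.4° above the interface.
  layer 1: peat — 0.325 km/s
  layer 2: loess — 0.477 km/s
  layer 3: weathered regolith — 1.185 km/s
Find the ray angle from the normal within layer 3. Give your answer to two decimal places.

From the normal: θ₁ = 90° − 78.4° = 11.6°.
Snell's law across each interface conserves sin θ / V, so sin θ_3 = V_3·sin θ₁/V₁.
sin θ_3 = 1.185 × sin 11.6° / 0.325 = 0.7332.
θ_3 = arcsin 0.7332 = 47.15°.

47.15°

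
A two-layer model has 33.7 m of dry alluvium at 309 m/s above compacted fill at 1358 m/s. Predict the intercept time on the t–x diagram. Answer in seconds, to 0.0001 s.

tᵢ = 2h·√(V₂²−V₁²)/(V₁V₂).
√(V₂²−V₁²) = √(1358²−309²) = 1322.4 m/s.
tᵢ = 2·33.7·1322.4/(309·1358) = 0.21240 s.

0.2124 s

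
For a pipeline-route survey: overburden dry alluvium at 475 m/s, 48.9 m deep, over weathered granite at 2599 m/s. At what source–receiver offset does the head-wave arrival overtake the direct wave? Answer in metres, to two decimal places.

117.66 m

x_cross = 2h·√((V₂+V₁)/(V₂−V₁)).
(V₂+V₁)/(V₂−V₁) = (2599+475)/(2599−475) = 1.4473; √ = 1.2030.
x_cross = 2·48.9·1.2030 = 117.66 m.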